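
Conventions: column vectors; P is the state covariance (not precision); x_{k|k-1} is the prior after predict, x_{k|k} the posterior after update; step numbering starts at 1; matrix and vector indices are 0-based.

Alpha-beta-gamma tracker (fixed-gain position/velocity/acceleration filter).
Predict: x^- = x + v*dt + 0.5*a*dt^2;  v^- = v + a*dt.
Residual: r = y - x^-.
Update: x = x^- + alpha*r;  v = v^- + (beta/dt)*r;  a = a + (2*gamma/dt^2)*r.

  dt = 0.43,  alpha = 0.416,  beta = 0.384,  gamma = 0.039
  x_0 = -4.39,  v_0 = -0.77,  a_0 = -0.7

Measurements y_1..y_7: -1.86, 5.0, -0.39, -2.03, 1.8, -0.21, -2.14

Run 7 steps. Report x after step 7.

step 1: x_pred=-4.7858  r=2.9258  x^+=-3.5687  v^+=1.5418  a^+=0.5343
step 2: x_pred=-2.8563  r=7.8563  x^+=0.4119  v^+=8.7874  a^+=3.8484
step 3: x_pred=4.5463  r=-4.9363  x^+=2.4928  v^+=6.0340  a^+=1.7661
step 4: x_pred=5.2507  r=-7.2807  x^+=2.2219  v^+=0.2916  a^+=-1.3053
step 5: x_pred=2.2266  r=-0.4266  x^+=2.0492  v^+=-0.6507  a^+=-1.4853
step 6: x_pred=1.6320  r=-1.8420  x^+=0.8658  v^+=-2.9343  a^+=-2.2623
step 7: x_pred=-0.6052  r=-1.5348  x^+=-1.2437  v^+=-5.2778  a^+=-2.9098

x_post = -1.2437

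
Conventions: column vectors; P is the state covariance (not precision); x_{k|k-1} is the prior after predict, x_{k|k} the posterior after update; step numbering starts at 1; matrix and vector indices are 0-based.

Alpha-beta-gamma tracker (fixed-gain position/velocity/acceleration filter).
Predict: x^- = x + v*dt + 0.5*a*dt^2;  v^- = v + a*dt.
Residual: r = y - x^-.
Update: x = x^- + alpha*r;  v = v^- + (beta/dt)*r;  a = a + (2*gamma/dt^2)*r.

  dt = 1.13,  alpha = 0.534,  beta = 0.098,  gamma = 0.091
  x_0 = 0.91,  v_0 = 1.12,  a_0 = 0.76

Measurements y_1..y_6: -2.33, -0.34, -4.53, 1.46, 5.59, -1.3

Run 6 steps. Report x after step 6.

x_post = 0.0958

step 1: x_pred=2.6608  r=-4.9908  x^+=-0.0043  v^+=1.5460  a^+=0.0486
step 2: x_pred=1.7737  r=-2.1137  x^+=0.6450  v^+=1.4176  a^+=-0.2526
step 3: x_pred=2.0856  r=-6.6156  x^+=-1.4471  v^+=0.5584  a^+=-1.1956
step 4: x_pred=-1.5794  r=3.0394  x^+=0.0436  v^+=-0.5290  a^+=-0.7624
step 5: x_pred=-1.0409  r=6.6309  x^+=2.5000  v^+=-0.8154  a^+=0.1828
step 6: x_pred=1.6953  r=-2.9953  x^+=0.0958  v^+=-0.8686  a^+=-0.2442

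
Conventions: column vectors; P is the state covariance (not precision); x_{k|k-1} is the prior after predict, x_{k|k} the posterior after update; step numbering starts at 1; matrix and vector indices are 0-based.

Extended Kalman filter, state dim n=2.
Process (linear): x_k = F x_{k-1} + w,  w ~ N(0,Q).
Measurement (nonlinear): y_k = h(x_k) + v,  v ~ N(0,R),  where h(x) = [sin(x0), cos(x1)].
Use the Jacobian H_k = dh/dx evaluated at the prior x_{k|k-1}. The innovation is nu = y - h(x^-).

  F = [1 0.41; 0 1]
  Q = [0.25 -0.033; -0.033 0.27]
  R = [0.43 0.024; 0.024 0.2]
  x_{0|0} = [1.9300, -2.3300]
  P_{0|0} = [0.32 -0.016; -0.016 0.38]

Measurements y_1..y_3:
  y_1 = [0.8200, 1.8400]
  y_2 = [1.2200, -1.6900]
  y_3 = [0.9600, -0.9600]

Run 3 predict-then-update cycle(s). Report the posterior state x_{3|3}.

x_post = [0.8340, -2.2928]

step 1: x^-=[0.9747, -2.3300]  P^-=[0.6208 0.1068; 0.1068 0.6500]  H_jac=[0.5614 0.0000; 0.0000 0.7254]  S=[0.6257 0.0675; 0.0675 0.5420]  K=[0.5490 0.0746; 0.0020 0.8696]  nu=[-0.0075, 2.5283]  x^+=[1.1591, -0.1313]  P^+=[0.4237 0.0387; 0.0387 0.2398]
step 2: x^-=[1.1053, -0.1313]  P^-=[0.7457 0.1041; 0.1041 0.5098]  H_jac=[0.4489 0.0000; 0.0000 0.1309]  S=[0.5803 0.0301; 0.0301 0.2087]  K=[0.5778 -0.0181; 0.0644 0.3104]  nu=[0.3264, -2.6814]  x^+=[1.3425, -0.9425]  P^+=[0.5526 0.0783; 0.0783 0.4861]
step 3: x^-=[0.9560, -0.9425]  P^-=[0.9485 0.2446; 0.2446 0.7561]  H_jac=[0.5768 0.0000; 0.0000 0.8090]  S=[0.7455 0.1381; 0.1381 0.6949]  K=[0.7071 0.1442; 0.0271 0.8749]  nu=[0.1431, -1.5478]  x^+=[0.8340, -2.2928]  P^+=[0.5331 0.0566; 0.0566 0.2171]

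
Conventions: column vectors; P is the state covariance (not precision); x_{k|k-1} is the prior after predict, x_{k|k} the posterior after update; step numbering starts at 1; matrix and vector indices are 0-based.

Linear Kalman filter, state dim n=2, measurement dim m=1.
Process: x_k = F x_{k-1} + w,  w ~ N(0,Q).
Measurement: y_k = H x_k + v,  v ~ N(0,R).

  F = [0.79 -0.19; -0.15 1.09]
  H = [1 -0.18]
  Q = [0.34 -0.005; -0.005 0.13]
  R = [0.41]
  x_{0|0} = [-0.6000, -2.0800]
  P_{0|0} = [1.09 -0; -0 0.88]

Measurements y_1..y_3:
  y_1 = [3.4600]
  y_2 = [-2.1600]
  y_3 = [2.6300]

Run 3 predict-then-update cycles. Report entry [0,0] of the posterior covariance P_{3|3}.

step 1: x^-=[-0.0788, -2.1772]  P^-=[1.0520 -0.3164; -0.3164 1.2001]  S=[1.6148]  K=[0.6868; -0.3297]  nu=[3.1469]  x^+=[2.0824, -3.2148]  P^+=[0.2904 0.0492; 0.0492 1.0245]
step 2: x^-=[2.2559, -3.8164]  P^-=[0.5435 -0.2078; -0.2078 1.3377]  S=[1.0716]  K=[0.5421; -0.4186]  nu=[-5.1028]  x^+=[-0.5101, -1.6804]  P^+=[0.2286 0.0354; 0.0354 1.1499]
step 3: x^-=[-0.0837, -1.7551]  P^-=[0.5136 -0.2388; -0.2388 1.4898]  S=[1.0578]  K=[0.5261; -0.4792]  nu=[2.3978]  x^+=[1.1779, -2.9042]  P^+=[0.2207 0.0279; 0.0279 1.2468]

P_post[0,0] = 0.2207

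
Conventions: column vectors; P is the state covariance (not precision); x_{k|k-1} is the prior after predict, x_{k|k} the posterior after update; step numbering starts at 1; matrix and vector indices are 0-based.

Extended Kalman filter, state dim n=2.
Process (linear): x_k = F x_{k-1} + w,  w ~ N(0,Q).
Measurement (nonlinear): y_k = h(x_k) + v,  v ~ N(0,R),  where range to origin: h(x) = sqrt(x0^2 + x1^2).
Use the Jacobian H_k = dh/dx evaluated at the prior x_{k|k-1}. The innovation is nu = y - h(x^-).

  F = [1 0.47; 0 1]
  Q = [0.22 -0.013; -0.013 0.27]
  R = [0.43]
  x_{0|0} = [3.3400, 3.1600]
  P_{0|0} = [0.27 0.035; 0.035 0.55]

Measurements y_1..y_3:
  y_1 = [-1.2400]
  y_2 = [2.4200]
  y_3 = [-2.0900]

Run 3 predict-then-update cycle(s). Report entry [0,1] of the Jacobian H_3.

step 1: x^-=[4.8252, 3.1600]  P^-=[0.6444 0.2805; 0.2805 0.8200]  H_jac=[0.8366 0.5479]  S=[1.3842]  K=[0.5005; 0.4941]  nu=[-7.0079]  x^+=[1.3180, -0.3024]  P^+=[0.2977 -0.0618; -0.0618 0.4821]
step 2: x^-=[1.1759, -0.3024]  P^-=[0.5661 0.1518; 0.1518 0.7521]  H_jac=[0.9685 -0.2490]  S=[0.9344]  K=[0.5463; -0.0431]  nu=[1.2058]  x^+=[1.8347, -0.3544]  P^+=[0.2873 0.1738; 0.1738 0.7504]
step 3: x^-=[1.6681, -0.3544]  P^-=[0.8364 0.5135; 0.5135 1.0204]  H_jac=[0.9782 -0.2078]  S=[1.0656]  K=[0.6676; 0.2724]  nu=[-3.7953]  x^+=[-0.8658, -1.3882]  P^+=[0.3614 0.3197; 0.3197 0.9413]

H_jac[0,1] = -0.2078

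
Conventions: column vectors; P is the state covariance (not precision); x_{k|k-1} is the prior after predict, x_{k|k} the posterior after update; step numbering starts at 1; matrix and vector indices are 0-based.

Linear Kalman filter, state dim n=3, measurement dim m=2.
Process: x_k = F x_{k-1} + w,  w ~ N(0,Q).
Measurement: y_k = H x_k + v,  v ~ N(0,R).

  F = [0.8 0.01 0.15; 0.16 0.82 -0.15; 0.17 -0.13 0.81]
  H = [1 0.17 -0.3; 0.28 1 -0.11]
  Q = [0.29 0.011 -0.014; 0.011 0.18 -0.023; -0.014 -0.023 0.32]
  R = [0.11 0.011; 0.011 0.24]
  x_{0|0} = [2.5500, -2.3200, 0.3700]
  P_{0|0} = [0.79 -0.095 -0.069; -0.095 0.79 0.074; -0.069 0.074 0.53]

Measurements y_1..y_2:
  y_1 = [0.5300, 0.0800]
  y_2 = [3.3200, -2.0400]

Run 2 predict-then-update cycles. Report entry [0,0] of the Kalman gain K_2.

step 1: x^-=[2.0723, -1.5499, 1.0348]  P^-=[0.7897 0.0598 0.1192; 0.0598 0.7035 -0.1180; 0.1192 -0.1180 0.6735]  S=[0.9415 0.4511; 0.4511 1.0657]  K=[0.8670 -0.1157; -0.1273 0.7419; -0.0476 -0.1288]  nu=[-0.9684, 1.1635]  x^+=[1.0981, -0.5634, 0.9311]  P^+=[0.1582 -0.0416 0.1901; -0.0416 0.1868 -0.0133; 0.1901 -0.0133 0.6482]
step 2: x^-=[1.0125, -0.4259, 1.0141]  P^-=[0.4508 -0.0290 0.2185; -0.0290 0.3075 -0.1116; 0.2185 -0.1116 0.8100]  S=[0.5130 0.1790; 0.1790 0.5875]  K=[0.7809 -0.1134; -0.0834 0.5559; -0.0022 -0.2369]  nu=[2.6841, -1.7860]  x^+=[3.3111, -1.6426, 1.4314]  P^+=[0.1621 -0.0380 0.2366; -0.0380 0.1390 -0.0377; 0.2366 -0.0377 0.7768]

K[0,0] = 0.7809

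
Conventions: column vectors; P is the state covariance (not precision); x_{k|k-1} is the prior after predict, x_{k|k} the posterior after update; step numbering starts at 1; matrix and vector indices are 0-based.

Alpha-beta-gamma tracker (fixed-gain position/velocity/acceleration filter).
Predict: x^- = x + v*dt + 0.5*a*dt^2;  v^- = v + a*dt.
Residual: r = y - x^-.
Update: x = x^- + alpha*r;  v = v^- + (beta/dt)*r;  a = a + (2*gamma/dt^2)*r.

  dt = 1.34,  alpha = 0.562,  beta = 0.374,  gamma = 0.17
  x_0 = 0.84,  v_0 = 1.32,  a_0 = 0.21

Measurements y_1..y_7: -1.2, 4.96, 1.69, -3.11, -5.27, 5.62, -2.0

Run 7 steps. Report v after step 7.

step 1: x_pred=2.7973  r=-3.9973  x^+=0.5508  v^+=0.4857  a^+=-0.5469
step 2: x_pred=0.7107  r=4.2493  x^+=3.0988  v^+=0.9389  a^+=0.2577
step 3: x_pred=4.5883  r=-2.8983  x^+=2.9594  v^+=0.4753  a^+=-0.2911
step 4: x_pred=3.3350  r=-6.4450  x^+=-0.2871  v^+=-1.7136  a^+=-1.5115
step 5: x_pred=-3.9403  r=-1.3297  x^+=-4.6876  v^+=-4.1101  a^+=-1.7632
step 6: x_pred=-11.7781  r=17.3981  x^+=-2.0004  v^+=-1.6169  a^+=1.5311
step 7: x_pred=-2.7924  r=0.7924  x^+=-2.3471  v^+=0.6560  a^+=1.6812

v_post = 0.6560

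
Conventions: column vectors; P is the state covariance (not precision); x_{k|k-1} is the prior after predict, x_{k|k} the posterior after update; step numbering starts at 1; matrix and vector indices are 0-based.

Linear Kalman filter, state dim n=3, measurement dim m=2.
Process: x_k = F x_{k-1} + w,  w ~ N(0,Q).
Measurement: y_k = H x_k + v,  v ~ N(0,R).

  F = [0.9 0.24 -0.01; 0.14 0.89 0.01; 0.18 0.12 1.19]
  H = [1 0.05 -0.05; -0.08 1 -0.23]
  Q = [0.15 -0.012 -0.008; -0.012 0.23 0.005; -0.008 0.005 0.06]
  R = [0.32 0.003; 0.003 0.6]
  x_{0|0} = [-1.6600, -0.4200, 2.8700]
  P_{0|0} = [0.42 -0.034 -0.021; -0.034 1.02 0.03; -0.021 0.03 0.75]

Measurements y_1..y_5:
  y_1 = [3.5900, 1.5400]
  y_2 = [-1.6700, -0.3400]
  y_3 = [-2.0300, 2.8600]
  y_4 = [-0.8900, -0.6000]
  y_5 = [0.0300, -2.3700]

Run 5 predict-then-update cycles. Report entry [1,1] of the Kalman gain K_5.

step 1: x^-=[-1.6235, -0.5775, 3.0661]  P^-=[0.5346 0.2300 0.0614; 0.2300 1.0383 0.1557; 0.0614 0.1557 1.1485]  S=[0.8761 0.2310; 0.2310 1.5963]  K=[0.6146 0.0195; 0.1563 0.5938; 0.0335 -0.0759]  nu=[5.3957, 2.6928]  x^+=[1.7454, 1.8651, 3.0423]  P^+=[0.1974 0.0423 0.0564; 0.0423 0.4110 0.2212; 0.0564 0.2212 1.1395]
step 2: x^-=[1.9881, 1.9347, 4.1584]  P^-=[0.3499 0.1349 0.1519; 0.1349 0.5742 0.3189; 0.1519 0.3189 1.7751]  S=[0.6725 0.1045; 0.1045 1.1076]  K=[0.5165 0.0162; 0.1530 0.4280; 0.1338 -0.1042]  nu=[-3.5469, -1.1592]  x^+=[0.1371, 0.8959, 3.8048]  P^+=[0.1684 0.0507 0.1127; 0.0507 0.3419 0.3503; 0.1127 0.3503 1.7539]
step 3: x^-=[0.3004, 0.8546, 4.6599]  P^-=[0.3245 0.1229 0.2360; 0.1229 0.5234 0.4660; 0.2360 0.4660 2.7046]  S=[0.6389 0.0748; 0.0748 1.0433]  K=[0.4984 0.0052; 0.1526 0.3786; 0.2156 -0.1832]  nu=[-2.1401, 3.1012]  x^+=[-0.7501, 1.7023, 3.6304]  P^+=[0.1654 0.0581 0.1751; 0.0581 0.3504 0.5133; 0.1751 0.5133 2.6458]
step 4: x^-=[-0.3029, 1.4463, 4.3894]  P^-=[0.3239 0.1299 0.3394; 0.1299 0.5351 0.6621; 0.3394 0.6621 4.0413]  S=[0.6311 0.0623; 0.0623 1.0381]  K=[0.4971 -0.0048; 0.1613 0.3491; 0.2998 -0.3017]  nu=[-0.4400, -1.0610]  x^+=[-0.5164, 1.0049, 4.5776]  P^+=[0.1682 0.0703 0.2532; 0.0703 0.3852 0.7374; 0.2532 0.7374 3.9013]
step 5: x^-=[-0.2694, 0.8679, 5.4750]  P^-=[0.3311 0.1469 0.4750; 0.1469 0.5701 0.9338; 0.4750 0.9338 5.9177]  S=[0.6298 0.0546; 0.0546 1.0497]  K=[0.5010 -0.0154; 0.1768 0.3181; 0.3987 -0.4640]  nu=[0.5297, -2.0002]  x^+=[0.0269, 0.3252, 6.6143]  P^+=[0.1736 0.0877 0.3547; 0.0877 0.4381 1.0419; 0.3547 1.0419 5.6118]

K[1,1] = 0.3181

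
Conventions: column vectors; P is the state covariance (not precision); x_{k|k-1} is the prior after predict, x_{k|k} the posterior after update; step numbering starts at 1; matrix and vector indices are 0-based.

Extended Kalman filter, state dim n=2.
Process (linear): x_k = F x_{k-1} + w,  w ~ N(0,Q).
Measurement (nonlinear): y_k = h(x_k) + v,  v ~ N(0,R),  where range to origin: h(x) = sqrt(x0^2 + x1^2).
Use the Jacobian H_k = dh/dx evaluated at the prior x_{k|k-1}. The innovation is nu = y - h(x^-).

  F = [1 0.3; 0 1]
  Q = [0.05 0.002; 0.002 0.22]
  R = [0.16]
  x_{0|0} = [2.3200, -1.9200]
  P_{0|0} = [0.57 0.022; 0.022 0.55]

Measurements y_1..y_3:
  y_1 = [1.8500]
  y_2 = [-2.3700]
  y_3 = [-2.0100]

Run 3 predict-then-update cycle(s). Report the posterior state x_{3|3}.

step 1: x^-=[1.7440, -1.9200]  P^-=[0.6827 0.1890; 0.1890 0.7700]  H_jac=[0.6724 -0.7402]  S=[0.7024]  K=[0.4543; -0.6305]  nu=[-0.7438]  x^+=[1.4061, -1.4510]  P^+=[0.5377 0.3902; 0.3902 0.4907]
step 2: x^-=[0.9708, -1.4510]  P^-=[0.8660 0.5394; 0.5394 0.7107]  H_jac=[0.5561 -0.8311]  S=[0.4201]  K=[0.0790; -0.6921]  nu=[-4.1158]  x^+=[0.6455, 1.3975]  P^+=[0.8634 0.5624; 0.5624 0.5095]
step 3: x^-=[1.0647, 1.3975]  P^-=[1.2967 0.7173; 0.7173 0.7295]  H_jac=[0.6060 0.7954]  S=[1.7894]  K=[0.7580; 0.5672]  nu=[-3.7669]  x^+=[-1.7907, -0.7392]  P^+=[0.2685 -0.0521; -0.0521 0.1538]

x_post = [-1.7907, -0.7392]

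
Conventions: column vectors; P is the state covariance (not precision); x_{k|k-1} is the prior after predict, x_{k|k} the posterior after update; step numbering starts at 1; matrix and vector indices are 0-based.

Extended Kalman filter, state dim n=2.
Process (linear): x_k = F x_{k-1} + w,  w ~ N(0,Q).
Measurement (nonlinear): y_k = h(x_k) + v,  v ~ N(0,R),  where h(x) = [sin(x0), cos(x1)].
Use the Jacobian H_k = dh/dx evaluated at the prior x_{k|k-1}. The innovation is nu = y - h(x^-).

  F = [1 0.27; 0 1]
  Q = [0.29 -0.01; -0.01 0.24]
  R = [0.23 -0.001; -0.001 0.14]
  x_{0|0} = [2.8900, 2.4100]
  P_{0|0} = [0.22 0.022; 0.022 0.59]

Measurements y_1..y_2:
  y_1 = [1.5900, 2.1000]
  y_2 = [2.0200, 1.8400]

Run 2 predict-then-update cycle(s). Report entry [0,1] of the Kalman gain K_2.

step 1: x^-=[3.5407, 2.4100]  P^-=[0.5649 0.1713; 0.1713 0.8300]  H_jac=[-0.9214 0.0000; 0.0000 -0.6681]  S=[0.7096 0.1044; 0.1044 0.5104]  K=[-0.7223 -0.0764; -0.0645 -1.0731]  nu=[1.9786, 2.8441]  x^+=[1.8943, -0.7697]  P^+=[0.1802 0.0149; 0.0149 0.2248]
step 2: x^-=[1.6865, -0.7697]  P^-=[0.4947 0.0656; 0.0656 0.4648]  H_jac=[-0.1154 0.0000; 0.0000 0.6959]  S=[0.2366 -0.0063; -0.0063 0.3651]  K=[-0.2382 0.1210; -0.0085 0.8858]  nu=[1.0267, 1.1219]  x^+=[1.5777, 0.2153]  P^+=[0.4755 0.0247; 0.0247 0.1782]

K[0,1] = 0.1210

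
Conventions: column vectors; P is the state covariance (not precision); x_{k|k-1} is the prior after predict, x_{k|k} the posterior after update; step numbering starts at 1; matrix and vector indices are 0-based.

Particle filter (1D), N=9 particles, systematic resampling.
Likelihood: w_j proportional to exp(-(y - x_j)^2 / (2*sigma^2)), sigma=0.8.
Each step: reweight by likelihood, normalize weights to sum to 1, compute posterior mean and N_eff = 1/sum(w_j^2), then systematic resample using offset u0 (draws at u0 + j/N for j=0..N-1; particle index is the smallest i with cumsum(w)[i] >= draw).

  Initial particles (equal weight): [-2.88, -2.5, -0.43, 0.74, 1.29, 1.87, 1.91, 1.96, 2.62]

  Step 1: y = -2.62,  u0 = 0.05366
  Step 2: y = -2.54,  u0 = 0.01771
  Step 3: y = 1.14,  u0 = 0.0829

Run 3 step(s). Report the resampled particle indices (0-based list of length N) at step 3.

resampled_idx = [4, 4, 5, 5, 6, 7, 7, 8, 8]

step 1: w=[0.4837, 0.5042, 0.0120, 0.0001, 0.0000, 0.0000, 0.0000, 0.0000, 0.0000]  mean=-2.6586  Neff=2.0478  idx=[0, 0, 0, 0, 1, 1, 1, 1, 1]
step 2: w=[0.1056, 0.1056, 0.1056, 0.1056, 0.1155, 0.1155, 0.1155, 0.1155, 0.1155]  mean=-2.6606  Neff=8.9826  idx=[0, 1, 2, 3, 4, 5, 6, 7, 8]
step 3: w=[0.0190, 0.0190, 0.0190, 0.0190, 0.1848, 0.1848, 0.1848, 0.1848, 0.1848]  mean=-2.5289  Neff=5.8078  idx=[4, 4, 5, 5, 6, 7, 7, 8, 8]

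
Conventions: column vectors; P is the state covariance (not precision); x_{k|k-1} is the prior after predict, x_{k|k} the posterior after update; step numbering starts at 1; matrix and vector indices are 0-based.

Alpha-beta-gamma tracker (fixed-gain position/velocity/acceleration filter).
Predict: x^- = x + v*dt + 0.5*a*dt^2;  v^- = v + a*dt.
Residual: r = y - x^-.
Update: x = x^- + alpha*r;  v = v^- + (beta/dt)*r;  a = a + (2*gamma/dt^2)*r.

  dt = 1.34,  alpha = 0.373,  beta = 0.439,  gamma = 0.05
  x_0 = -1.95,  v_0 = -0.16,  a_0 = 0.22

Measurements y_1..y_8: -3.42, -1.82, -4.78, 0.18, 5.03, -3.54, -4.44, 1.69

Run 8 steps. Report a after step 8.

a_post = -0.1792

step 1: x_pred=-1.9669  r=-1.4531  x^+=-2.5089  v^+=-0.3413  a^+=0.1391
step 2: x_pred=-2.8413  r=1.0213  x^+=-2.4604  v^+=0.1797  a^+=0.1960
step 3: x_pred=-2.0436  r=-2.7364  x^+=-3.0643  v^+=-0.4542  a^+=0.0436
step 4: x_pred=-3.6338  r=3.8138  x^+=-2.2113  v^+=0.8536  a^+=0.2560
step 5: x_pred=-0.8376  r=5.8676  x^+=1.3510  v^+=3.1189  a^+=0.5827
step 6: x_pred=6.0535  r=-9.5935  x^+=2.4751  v^+=0.7568  a^+=0.0485
step 7: x_pred=3.5328  r=-7.9728  x^+=0.5589  v^+=-1.7902  a^+=-0.3956
step 8: x_pred=-2.1951  r=3.8851  x^+=-0.7460  v^+=-1.0475  a^+=-0.1792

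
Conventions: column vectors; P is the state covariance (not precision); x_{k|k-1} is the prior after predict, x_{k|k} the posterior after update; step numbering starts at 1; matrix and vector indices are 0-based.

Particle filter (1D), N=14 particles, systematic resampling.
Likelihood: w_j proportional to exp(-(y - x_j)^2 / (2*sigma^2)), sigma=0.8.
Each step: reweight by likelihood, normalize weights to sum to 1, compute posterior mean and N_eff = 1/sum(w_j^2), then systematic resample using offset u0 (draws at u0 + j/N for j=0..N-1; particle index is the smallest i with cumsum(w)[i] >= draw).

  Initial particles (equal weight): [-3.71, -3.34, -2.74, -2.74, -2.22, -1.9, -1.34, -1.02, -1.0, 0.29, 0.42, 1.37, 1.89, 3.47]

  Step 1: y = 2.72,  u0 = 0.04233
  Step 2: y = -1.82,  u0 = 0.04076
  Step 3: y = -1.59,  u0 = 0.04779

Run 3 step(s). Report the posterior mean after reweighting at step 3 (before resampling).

post_mean = 1.3763

step 1: w=[0.0000, 0.0000, 0.0000, 0.0000, 0.0000, 0.0000, 0.0000, 0.0000, 0.0000, 0.0066, 0.0107, 0.1611, 0.3905, 0.4310]  mean=2.4608  Neff=2.7443  idx=[11, 11, 12, 12, 12, 12, 12, 12, 13, 13, 13, 13, 13, 13]
step 2: w=[0.4231, 0.4231, 0.0256, 0.0256, 0.0256, 0.0256, 0.0256, 0.0256, 0.0000, 0.0000, 0.0000, 0.0000, 0.0000, 0.0000]  mean=1.4500  Neff=2.7631  idx=[0, 0, 0, 0, 0, 0, 1, 1, 1, 1, 1, 1, 4, 6]
step 3: w=[0.0823, 0.0823, 0.0823, 0.0823, 0.0823, 0.0823, 0.0823, 0.0823, 0.0823, 0.0823, 0.0823, 0.0823, 0.0060, 0.0060]  mean=1.3763  Neff=12.2832  idx=[0, 1, 2, 3, 4, 4, 5, 6, 7, 8, 9, 10, 10, 11]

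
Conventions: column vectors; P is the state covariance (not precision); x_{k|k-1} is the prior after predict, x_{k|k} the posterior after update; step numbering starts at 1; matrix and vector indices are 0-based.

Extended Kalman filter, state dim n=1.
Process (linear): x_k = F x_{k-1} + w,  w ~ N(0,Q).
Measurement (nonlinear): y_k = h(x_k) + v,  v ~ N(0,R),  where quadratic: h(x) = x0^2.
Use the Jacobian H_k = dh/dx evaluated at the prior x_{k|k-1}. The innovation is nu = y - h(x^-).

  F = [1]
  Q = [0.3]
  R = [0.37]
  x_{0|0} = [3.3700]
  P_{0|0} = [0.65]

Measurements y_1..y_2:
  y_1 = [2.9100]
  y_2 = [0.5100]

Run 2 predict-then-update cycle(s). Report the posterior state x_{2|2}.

x_post = [1.2423]

step 1: x^-=[3.3700]  P^-=[0.9500]  H_jac=[6.7400]  S=[43.5262]  K=[0.1471]  nu=[-8.4469]  x^+=[2.1274]  P^+=[0.0081]
step 2: x^-=[2.1274]  P^-=[0.3081]  H_jac=[4.2548]  S=[5.9472]  K=[0.2204]  nu=[-4.0158]  x^+=[1.2423]  P^+=[0.0192]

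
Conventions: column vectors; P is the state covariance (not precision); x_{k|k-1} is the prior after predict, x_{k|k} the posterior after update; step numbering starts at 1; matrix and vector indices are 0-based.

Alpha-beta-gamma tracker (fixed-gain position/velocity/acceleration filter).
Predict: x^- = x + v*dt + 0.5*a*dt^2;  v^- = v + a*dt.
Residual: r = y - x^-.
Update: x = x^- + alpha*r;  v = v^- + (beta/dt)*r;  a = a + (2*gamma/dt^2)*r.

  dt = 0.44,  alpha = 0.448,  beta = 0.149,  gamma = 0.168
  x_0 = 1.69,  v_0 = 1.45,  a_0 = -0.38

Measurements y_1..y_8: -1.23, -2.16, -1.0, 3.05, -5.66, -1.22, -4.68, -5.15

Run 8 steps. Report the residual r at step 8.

step 1: x_pred=2.2912  r=-3.5212  x^+=0.7137  v^+=0.0904  a^+=-6.4912
step 2: x_pred=0.1251  r=-2.2851  x^+=-0.8986  v^+=-3.5396  a^+=-10.4571
step 3: x_pred=-3.4683  r=2.4683  x^+=-2.3625  v^+=-7.3049  a^+=-6.1734
step 4: x_pred=-6.1742  r=9.2242  x^+=-2.0418  v^+=-6.8975  a^+=9.8356
step 5: x_pred=-4.1246  r=-1.5354  x^+=-4.8124  v^+=-3.0898  a^+=7.1708
step 6: x_pred=-5.4778  r=4.2578  x^+=-3.5703  v^+=1.5072  a^+=14.5604
step 7: x_pred=-1.4977  r=-3.1823  x^+=-2.9234  v^+=6.8361  a^+=9.0374
step 8: x_pred=0.9594  r=-6.1094  x^+=-1.7776  v^+=8.7437  a^+=-1.5656

resid = -6.1094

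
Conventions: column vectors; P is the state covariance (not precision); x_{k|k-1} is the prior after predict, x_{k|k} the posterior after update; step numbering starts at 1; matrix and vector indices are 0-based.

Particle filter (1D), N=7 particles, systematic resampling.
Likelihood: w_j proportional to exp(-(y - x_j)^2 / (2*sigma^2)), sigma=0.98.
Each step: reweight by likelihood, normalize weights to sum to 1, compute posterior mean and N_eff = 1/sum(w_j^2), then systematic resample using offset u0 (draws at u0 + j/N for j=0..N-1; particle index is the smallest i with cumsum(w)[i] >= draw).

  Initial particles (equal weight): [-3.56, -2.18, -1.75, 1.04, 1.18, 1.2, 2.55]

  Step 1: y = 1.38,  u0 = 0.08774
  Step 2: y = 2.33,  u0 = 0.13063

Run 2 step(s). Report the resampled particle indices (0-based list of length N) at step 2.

step 1: w=[0.0000, 0.0004, 0.0018, 0.2768, 0.2879, 0.2890, 0.1441]  mean=1.3379  Neff=3.7909  idx=[3, 3, 4, 4, 5, 5, 6]
step 2: w=[0.1092, 0.1092, 0.1305, 0.1305, 0.1336, 0.1336, 0.2533]  mean=1.5018  Neff=6.3373  idx=[1, 2, 3, 4, 5, 6, 6]

resampled_idx = [1, 2, 3, 4, 5, 6, 6]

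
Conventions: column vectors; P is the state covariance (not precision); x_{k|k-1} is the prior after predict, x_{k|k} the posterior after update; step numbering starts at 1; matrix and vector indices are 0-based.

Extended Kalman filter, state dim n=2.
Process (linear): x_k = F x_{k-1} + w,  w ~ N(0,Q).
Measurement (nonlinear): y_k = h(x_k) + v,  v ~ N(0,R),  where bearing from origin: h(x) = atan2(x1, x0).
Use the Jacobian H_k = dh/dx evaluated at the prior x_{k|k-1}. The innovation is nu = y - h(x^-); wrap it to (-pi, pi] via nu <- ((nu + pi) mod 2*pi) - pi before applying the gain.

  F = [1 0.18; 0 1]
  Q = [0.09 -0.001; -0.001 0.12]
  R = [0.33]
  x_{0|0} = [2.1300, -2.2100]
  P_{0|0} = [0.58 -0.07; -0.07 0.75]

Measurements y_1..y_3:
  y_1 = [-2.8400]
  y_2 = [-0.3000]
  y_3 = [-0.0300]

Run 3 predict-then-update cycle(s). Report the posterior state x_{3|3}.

step 1: x^-=[1.7322, -2.2100]  P^-=[0.6691 0.0640; 0.0640 0.8700]  H_jac=[0.2803 0.2197]  S=[0.4324]  K=[0.4662; 0.4835]  nu=[-1.9340]  x^+=[0.8306, -3.1450]  P^+=[0.5751 -0.0335; -0.0335 0.7689]
step 2: x^-=[0.2645, -3.1450]  P^-=[0.6780 0.1039; 0.1039 0.8889]  H_jac=[0.3157 0.0265]  S=[0.4000]  K=[0.5421; 0.1411]  nu=[1.1869]  x^+=[0.9079, -2.9776]  P^+=[0.5604 0.0734; 0.0734 0.8810]
step 3: x^-=[0.3719, -2.9776]  P^-=[0.7054 0.2309; 0.2309 1.0010]  H_jac=[0.3307 0.0413]  S=[0.4152]  K=[0.5848; 0.2835]  nu=[1.4165]  x^+=[1.2004, -2.5760]  P^+=[0.5634 0.1621; 0.1621 0.9676]

x_post = [1.2004, -2.5760]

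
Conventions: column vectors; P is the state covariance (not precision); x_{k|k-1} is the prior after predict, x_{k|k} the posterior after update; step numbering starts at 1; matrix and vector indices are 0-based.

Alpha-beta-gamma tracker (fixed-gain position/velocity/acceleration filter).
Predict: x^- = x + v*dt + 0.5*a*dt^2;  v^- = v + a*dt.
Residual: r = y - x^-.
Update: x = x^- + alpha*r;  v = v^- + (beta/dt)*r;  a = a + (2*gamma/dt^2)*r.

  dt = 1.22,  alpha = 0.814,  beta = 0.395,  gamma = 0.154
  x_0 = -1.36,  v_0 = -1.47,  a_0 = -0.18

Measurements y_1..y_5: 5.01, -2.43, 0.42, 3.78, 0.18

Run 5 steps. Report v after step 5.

v_post = 0.6006

step 1: x_pred=-3.2874  r=8.2974  x^+=3.4667  v^+=0.9968  a^+=1.5370
step 2: x_pred=5.8267  r=-8.2567  x^+=-0.8943  v^+=0.1987  a^+=-0.1716
step 3: x_pred=-0.7795  r=1.1995  x^+=0.1969  v^+=0.3778  a^+=0.0766
step 4: x_pred=0.7148  r=3.0652  x^+=3.2099  v^+=1.4637  a^+=0.7109
step 5: x_pred=5.5246  r=-5.3446  x^+=1.1741  v^+=0.6006  a^+=-0.3950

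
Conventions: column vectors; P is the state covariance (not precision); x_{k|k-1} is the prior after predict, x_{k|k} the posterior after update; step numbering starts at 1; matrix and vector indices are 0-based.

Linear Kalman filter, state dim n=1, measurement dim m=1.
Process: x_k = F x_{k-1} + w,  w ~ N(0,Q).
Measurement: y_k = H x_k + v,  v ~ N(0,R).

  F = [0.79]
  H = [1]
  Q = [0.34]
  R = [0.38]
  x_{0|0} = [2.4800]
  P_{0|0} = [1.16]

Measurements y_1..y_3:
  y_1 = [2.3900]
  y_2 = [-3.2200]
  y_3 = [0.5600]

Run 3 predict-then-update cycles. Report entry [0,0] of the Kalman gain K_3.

step 1: x^-=[1.9592]  P^-=[1.0640]  S=[1.4440]  K=[0.7368]  nu=[0.4308]  x^+=[2.2766]  P^+=[0.2800]
step 2: x^-=[1.7985]  P^-=[0.5147]  S=[0.8947]  K=[0.5753]  nu=[-5.0185]  x^+=[-1.0886]  P^+=[0.2186]
step 3: x^-=[-0.8600]  P^-=[0.4764]  S=[0.8564]  K=[0.5563]  nu=[1.4200]  x^+=[-0.0701]  P^+=[0.2114]

K[0,0] = 0.5563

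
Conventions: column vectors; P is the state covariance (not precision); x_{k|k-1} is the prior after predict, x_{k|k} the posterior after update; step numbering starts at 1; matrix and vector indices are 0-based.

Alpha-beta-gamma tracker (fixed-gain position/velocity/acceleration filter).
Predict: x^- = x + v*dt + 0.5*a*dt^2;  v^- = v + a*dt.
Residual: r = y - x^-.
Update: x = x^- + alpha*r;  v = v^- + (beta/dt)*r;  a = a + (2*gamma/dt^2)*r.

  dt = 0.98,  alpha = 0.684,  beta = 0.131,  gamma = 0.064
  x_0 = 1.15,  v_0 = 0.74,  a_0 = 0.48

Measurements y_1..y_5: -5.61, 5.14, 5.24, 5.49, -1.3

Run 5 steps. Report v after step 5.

v_post = 1.5493

step 1: x_pred=2.1057  r=-7.7157  x^+=-3.1718  v^+=0.1790  a^+=-0.5483
step 2: x_pred=-3.2597  r=8.3997  x^+=2.4857  v^+=0.7645  a^+=0.5712
step 3: x_pred=3.5091  r=1.7309  x^+=4.6930  v^+=1.5556  a^+=0.8018
step 4: x_pred=6.6026  r=-1.1126  x^+=5.8416  v^+=2.1927  a^+=0.6536
step 5: x_pred=8.3042  r=-9.6042  x^+=1.7349  v^+=1.5493  a^+=-0.6265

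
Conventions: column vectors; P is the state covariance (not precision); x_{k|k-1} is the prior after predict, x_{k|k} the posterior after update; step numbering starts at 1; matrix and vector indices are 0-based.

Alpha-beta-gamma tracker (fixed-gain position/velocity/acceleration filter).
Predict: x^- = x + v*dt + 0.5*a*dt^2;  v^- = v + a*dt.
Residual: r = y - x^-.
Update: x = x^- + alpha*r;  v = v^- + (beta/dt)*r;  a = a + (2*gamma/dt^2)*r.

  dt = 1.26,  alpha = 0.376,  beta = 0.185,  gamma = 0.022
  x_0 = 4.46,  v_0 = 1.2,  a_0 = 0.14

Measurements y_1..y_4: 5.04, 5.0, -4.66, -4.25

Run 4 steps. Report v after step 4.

v_post = -2.0259

step 1: x_pred=6.0831  r=-1.0431  x^+=5.6909  v^+=1.2232  a^+=0.1111
step 2: x_pred=7.3204  r=-2.3204  x^+=6.4479  v^+=1.0225  a^+=0.0468
step 3: x_pred=7.7734  r=-12.4334  x^+=3.0985  v^+=-0.7441  a^+=-0.2978
step 4: x_pred=1.9245  r=-6.1745  x^+=-0.3971  v^+=-2.0259  a^+=-0.4689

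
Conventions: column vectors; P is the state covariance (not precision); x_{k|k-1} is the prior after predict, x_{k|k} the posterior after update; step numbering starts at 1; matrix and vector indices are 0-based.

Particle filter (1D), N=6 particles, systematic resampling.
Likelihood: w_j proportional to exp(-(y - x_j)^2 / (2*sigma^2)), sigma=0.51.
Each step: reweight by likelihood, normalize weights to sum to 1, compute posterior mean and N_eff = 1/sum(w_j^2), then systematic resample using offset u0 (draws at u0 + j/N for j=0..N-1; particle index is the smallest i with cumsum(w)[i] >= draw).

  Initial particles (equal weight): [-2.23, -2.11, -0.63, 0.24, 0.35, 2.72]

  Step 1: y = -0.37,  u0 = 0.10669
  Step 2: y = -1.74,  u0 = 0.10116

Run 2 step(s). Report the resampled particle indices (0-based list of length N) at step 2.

step 1: w=[0.0007, 0.0017, 0.5045, 0.2810, 0.2121, 0.0000]  mean=-0.1814  Neff=2.6424  idx=[2, 2, 2, 3, 3, 4]
step 2: w=[0.3318, 0.3318, 0.3318, 0.0019, 0.0019, 0.0008]  mean=-0.6259  Neff=3.0276  idx=[0, 0, 1, 1, 2, 2]

resampled_idx = [0, 0, 1, 1, 2, 2]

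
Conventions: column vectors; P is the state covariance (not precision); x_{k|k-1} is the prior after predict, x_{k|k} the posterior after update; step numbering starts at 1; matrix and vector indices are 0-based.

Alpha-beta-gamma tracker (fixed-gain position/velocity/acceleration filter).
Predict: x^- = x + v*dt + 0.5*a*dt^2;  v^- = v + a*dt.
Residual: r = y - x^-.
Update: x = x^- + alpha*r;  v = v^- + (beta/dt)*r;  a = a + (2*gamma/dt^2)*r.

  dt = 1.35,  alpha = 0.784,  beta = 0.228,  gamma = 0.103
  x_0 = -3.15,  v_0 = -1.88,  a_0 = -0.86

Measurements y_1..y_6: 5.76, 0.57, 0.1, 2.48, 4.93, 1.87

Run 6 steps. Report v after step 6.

v_post = 1.6541

step 1: x_pred=-6.4717  r=12.2317  x^+=3.1180  v^+=-0.9752  a^+=0.5226
step 2: x_pred=2.2776  r=-1.7076  x^+=0.9388  v^+=-0.5581  a^+=0.3296
step 3: x_pred=0.4857  r=-0.3857  x^+=0.1833  v^+=-0.1784  a^+=0.2860
step 4: x_pred=0.2031  r=2.2769  x^+=1.9882  v^+=0.5922  a^+=0.5433
step 5: x_pred=3.2828  r=1.6472  x^+=4.5742  v^+=1.6039  a^+=0.7295
step 6: x_pred=7.4042  r=-5.5342  x^+=3.0654  v^+=1.6541  a^+=0.1040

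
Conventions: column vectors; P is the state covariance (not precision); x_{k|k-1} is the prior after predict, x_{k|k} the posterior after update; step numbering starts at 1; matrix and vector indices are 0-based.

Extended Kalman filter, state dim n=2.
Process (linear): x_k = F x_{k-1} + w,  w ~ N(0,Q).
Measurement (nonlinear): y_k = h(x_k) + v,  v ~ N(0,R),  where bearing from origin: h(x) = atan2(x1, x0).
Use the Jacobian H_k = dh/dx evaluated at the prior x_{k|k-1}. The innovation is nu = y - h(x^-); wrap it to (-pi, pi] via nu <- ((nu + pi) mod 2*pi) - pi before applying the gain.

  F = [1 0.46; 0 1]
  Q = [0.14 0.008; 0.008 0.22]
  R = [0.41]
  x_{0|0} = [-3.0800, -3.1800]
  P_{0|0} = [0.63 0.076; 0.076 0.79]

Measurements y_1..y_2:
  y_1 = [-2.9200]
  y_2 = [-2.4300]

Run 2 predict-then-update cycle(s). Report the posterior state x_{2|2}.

step 1: x^-=[-4.5428, -3.1800]  P^-=[1.0071 0.4474; 0.4474 1.0100]  H_jac=[0.1034 -0.1477]  S=[0.4291]  K=[0.0887; -0.2399]  nu=[-0.3891]  x^+=[-4.5773, -3.0867]  P^+=[1.0037 0.4565; 0.4565 0.9853]
step 2: x^-=[-5.9972, -3.0867]  P^-=[1.7722 0.9178; 0.9178 1.2053]  H_jac=[0.0678 -0.1318]  S=[0.4227]  K=[-0.0018; -0.2286]  nu=[0.2363]  x^+=[-5.9976, -3.1407]  P^+=[1.7722 0.9176; 0.9176 1.1832]

x_post = [-5.9976, -3.1407]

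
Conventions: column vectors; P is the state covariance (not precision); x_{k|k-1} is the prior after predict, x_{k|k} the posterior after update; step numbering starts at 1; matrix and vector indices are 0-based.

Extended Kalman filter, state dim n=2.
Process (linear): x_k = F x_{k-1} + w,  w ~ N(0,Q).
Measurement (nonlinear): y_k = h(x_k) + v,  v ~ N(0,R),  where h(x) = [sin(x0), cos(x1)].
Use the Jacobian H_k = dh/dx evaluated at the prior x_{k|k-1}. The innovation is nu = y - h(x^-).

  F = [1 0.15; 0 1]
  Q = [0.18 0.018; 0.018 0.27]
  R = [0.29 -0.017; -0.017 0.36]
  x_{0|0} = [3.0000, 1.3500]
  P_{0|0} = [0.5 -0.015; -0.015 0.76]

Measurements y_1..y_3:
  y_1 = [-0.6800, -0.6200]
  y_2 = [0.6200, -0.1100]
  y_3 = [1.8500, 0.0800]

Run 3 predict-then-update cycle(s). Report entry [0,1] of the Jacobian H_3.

H_jac[0,1] = 0.0000

step 1: x^-=[3.2025, 1.3500]  P^-=[0.6926 0.1170; 0.1170 1.0300]  H_jac=[-0.9981 0.0000; 0.0000 -0.9757]  S=[0.9800 0.0969; 0.0969 1.3406]  K=[-0.7020 -0.0344; -0.0453 -0.7464]  nu=[-0.6191, -0.8390]  x^+=[3.6660, 2.0043]  P^+=[0.2034 0.0005; 0.0005 0.2746]
step 2: x^-=[3.9666, 2.0043]  P^-=[0.3897 0.0596; 0.0596 0.5446]  H_jac=[-0.6785 0.0000; 0.0000 -0.9075]  S=[0.4694 0.0197; 0.0197 0.8085]  K=[-0.5610 -0.0533; -0.0606 -0.6098]  nu=[1.3546, 0.3100]  x^+=[3.1901, 1.7332]  P^+=[0.2385 0.0106; 0.0106 0.2408]
step 3: x^-=[3.4501, 1.7332]  P^-=[0.4271 0.0647; 0.0647 0.5108]  H_jac=[-0.9528 0.0000; 0.0000 -0.9868]  S=[0.6777 0.0439; 0.0439 0.8574]  K=[-0.5976 -0.0439; -0.0531 -0.5851]  nu=[2.1536, 0.2416]  x^+=[2.1525, 1.4773]  P^+=[0.1811 0.0057; 0.0057 0.2125]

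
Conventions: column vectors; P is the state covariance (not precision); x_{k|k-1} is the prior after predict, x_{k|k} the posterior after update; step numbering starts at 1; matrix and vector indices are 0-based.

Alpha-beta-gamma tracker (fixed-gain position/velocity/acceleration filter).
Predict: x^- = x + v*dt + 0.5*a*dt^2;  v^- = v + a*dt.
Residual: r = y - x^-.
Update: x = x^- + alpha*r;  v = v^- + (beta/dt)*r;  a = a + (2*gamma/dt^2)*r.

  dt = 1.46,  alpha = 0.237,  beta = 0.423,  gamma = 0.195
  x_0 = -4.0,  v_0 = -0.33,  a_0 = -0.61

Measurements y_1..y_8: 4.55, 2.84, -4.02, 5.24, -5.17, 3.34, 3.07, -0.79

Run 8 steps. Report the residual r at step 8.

step 1: x_pred=-5.1319  r=9.6819  x^+=-2.8373  v^+=1.5845  a^+=1.1614
step 2: x_pred=0.7139  r=2.1261  x^+=1.2178  v^+=3.8962  a^+=1.5504
step 3: x_pred=8.5586  r=-12.5786  x^+=5.5775  v^+=2.5154  a^+=-0.7510
step 4: x_pred=8.4496  r=-3.2096  x^+=7.6889  v^+=0.4891  a^+=-1.3382
step 5: x_pred=6.9767  r=-12.1467  x^+=4.0979  v^+=-4.9839  a^+=-3.5606
step 6: x_pred=-6.9735  r=10.3135  x^+=-4.5292  v^+=-7.1943  a^+=-1.6736
step 7: x_pred=-16.8166  r=19.8866  x^+=-12.1035  v^+=-3.8761  a^+=1.9649
step 8: x_pred=-15.6685  r=14.8785  x^+=-12.1423  v^+=3.3033  a^+=4.6870

resid = 14.8785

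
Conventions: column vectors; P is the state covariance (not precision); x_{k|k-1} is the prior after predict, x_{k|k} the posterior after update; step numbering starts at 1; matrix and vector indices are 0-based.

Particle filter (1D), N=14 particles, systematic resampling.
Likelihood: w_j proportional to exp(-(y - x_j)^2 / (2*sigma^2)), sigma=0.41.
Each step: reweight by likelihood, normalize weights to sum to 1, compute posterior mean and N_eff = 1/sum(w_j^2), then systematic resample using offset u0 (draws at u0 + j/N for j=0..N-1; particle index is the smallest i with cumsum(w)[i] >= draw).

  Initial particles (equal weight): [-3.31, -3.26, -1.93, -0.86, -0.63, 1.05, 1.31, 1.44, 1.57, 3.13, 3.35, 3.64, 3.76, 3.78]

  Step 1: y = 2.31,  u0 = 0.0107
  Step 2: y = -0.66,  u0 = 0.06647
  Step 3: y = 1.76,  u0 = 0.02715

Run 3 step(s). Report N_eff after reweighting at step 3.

step 1: w=[0.0000, 0.0000, 0.0000, 0.0000, 0.0000, 0.0163, 0.0936, 0.1929, 0.3596, 0.2481, 0.0735, 0.0095, 0.0035, 0.0030]  mean=2.0638  Neff=4.1218  idx=[5, 6, 7, 7, 7, 8, 8, 8, 8, 8, 9, 9, 9, 10]
step 2: w=[0.9046, 0.0525, 0.0109, 0.0109, 0.0109, 0.0020, 0.0020, 0.0020, 0.0020, 0.0020, 0.0000, 0.0000, 0.0000, 0.0000]  mean=1.0817  Neff=1.2174  idx=[0, 0, 0, 0, 0, 0, 0, 0, 0, 0, 0, 0, 1, 7]
step 3: w=[0.0541, 0.0541, 0.0541, 0.0541, 0.0541, 0.0541, 0.0541, 0.0541, 0.0541, 0.0541, 0.0541, 0.0541, 0.1327, 0.2177]  mean=1.1977  Neff=9.9810  idx=[0, 1, 3, 4, 5, 7, 8, 9, 11, 12, 12, 13, 13, 13]

N_eff = 9.9810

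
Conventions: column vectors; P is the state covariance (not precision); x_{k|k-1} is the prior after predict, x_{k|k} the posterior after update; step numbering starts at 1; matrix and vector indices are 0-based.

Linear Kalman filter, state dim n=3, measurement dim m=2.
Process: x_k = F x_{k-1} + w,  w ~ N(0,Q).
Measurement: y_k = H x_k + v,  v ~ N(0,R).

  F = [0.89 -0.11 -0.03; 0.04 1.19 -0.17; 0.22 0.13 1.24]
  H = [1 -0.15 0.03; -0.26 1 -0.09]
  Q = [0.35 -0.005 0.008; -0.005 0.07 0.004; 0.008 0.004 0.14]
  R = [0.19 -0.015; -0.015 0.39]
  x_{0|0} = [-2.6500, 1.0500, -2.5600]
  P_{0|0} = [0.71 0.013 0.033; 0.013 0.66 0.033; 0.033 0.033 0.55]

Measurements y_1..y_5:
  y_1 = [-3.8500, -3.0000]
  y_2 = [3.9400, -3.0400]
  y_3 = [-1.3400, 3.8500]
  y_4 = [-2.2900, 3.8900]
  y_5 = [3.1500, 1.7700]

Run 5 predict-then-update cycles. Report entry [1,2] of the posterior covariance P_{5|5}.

step 1: x^-=[-2.3972, 1.5787, -3.6209]  P^-=[0.9168 -0.0552 0.1499; -0.0552 1.0091 0.0482; 0.1499 0.0482 1.0606]  S=[1.1556 -0.4775; -0.4775 1.4967]  K=[0.8289 0.0593; 0.1196 0.7191; 0.1465 -0.0108]  nu=[-1.1074, -5.5279]  x^+=[-3.6430, -2.5287, -3.7232]  P^+=[0.1645 0.0544 0.0104; 0.0544 0.3008 0.0893; 0.0104 0.0893 1.0341]
step 2: x^-=[-2.8524, -2.5219, -5.7470]  P^-=[0.4742 0.0210 0.0013; 0.0210 0.4950 -0.0215; 0.0013 -0.0215 1.7806]  S=[0.6709 -0.1966; -0.1966 0.9245]  K=[0.7142 0.0411; 0.0805 0.5487; 0.0305 -0.1905]  nu=[6.5865, -1.7769]  x^+=[1.7788, -2.9670, -5.2077]  P^+=[0.1420 0.0393 -0.0326; 0.0393 0.2297 0.0738; -0.0326 0.0738 1.7442]
step 3: x^-=[2.0657, -2.5743, -6.4520]  P^-=[0.4613 0.0240 -0.0749; 0.0240 0.4202 -0.2096; -0.0749 -0.2096 2.8409]  S=[0.6535 -0.1824; -0.1824 0.8861]  K=[0.7097 0.0455; 0.0712 0.5031; -0.0812 -0.5198]  nu=[-3.5983, 6.3807]  x^+=[-0.1975, 0.3797, -9.4765]  P^+=[0.1422 0.0365 -0.0843; 0.0365 0.2057 0.0117; -0.0843 0.0117 2.6125]
step 4: x^-=[0.0668, 2.0549, -11.7450]  P^-=[0.4649 0.0376 -0.1550; 0.0376 0.4369 -0.4879; -0.1550 -0.4879 4.1273]  S=[0.6522 -0.1796; -0.1796 0.9528]  K=[0.7140 0.0618; 0.0747 0.5084; -0.1817 -0.8939]  nu=[-1.6962, 0.7954]  x^+=[-1.0951, 2.3326, -12.1478]  P^+=[0.1446 0.0389 -0.1344; 0.0389 0.2006 -0.0746; -0.1344 -0.0746 3.4027]
step 5: x^-=[-0.8668, 4.7972, -15.0009]  P^-=[0.4691 0.0540 -0.2265; 0.0540 0.4883 -0.7807; -0.2265 -0.7807 5.2872]  S=[0.6521 -0.1802; -0.1802 1.0547]  K=[0.7180 0.0776; 0.0811 0.5301; -0.2501 -1.1783]  nu=[5.1864, -4.6026]  x^+=[2.4999, 2.7776, -10.8750]  P^+=[0.1467 0.0424 -0.1690; 0.0424 0.2031 -0.1498; -0.1690 -0.1498 3.8884]

P_post[1,2] = -0.1498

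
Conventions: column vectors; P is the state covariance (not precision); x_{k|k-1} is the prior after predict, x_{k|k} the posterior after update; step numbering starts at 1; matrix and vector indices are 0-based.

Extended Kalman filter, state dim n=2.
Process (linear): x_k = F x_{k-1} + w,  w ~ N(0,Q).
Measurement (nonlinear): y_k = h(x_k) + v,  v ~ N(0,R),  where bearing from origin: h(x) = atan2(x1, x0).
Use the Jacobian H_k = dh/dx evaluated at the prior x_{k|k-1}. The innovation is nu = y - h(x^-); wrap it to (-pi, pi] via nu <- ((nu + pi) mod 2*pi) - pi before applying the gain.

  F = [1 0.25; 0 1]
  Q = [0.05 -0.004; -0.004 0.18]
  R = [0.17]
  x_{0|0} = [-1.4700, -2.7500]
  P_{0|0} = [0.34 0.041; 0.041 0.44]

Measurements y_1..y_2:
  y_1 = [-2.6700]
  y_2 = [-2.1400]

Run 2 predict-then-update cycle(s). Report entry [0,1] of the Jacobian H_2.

H_jac[0,1] = -0.1917

step 1: x^-=[-2.1575, -2.7500]  P^-=[0.4380 0.1470; 0.1470 0.6200]  H_jac=[0.2251 -0.1766]  S=[0.1998]  K=[0.3634; -0.3823]  nu=[-0.4340]  x^+=[-2.3152, -2.5841]  P^+=[0.4116 0.1748; 0.1748 0.5908]
step 2: x^-=[-2.9612, -2.5841]  P^-=[0.5859 0.3185; 0.3185 0.7708]  H_jac=[0.1673 -0.1917]  S=[0.1943]  K=[0.1903; -0.4863]  nu=[0.2841]  x^+=[-2.9072, -2.7223]  P^+=[0.5789 0.3364; 0.3364 0.7248]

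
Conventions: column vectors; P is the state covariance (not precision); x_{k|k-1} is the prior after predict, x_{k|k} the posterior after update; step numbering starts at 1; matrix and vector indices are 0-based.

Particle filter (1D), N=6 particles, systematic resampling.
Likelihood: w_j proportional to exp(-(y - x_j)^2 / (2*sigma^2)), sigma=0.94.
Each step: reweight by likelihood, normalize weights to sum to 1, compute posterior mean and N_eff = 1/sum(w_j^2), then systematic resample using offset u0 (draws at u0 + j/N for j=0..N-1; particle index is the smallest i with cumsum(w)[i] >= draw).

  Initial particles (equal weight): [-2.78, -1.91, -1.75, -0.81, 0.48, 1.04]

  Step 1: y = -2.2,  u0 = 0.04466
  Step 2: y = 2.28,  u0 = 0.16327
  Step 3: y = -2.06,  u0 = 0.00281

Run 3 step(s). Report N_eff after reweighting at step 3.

step 1: w=[0.2731, 0.3150, 0.2946, 0.1107, 0.0057, 0.0009]  mean=-1.9626  Neff=3.6641  idx=[0, 0, 1, 1, 2, 2]
step 2: w=[0.0017, 0.0017, 0.1605, 0.1605, 0.3378, 0.3378]  mean=-1.8048  Neff=3.5745  idx=[2, 4, 4, 5, 5, 5]
step 3: w=[0.1725, 0.1655, 0.1655, 0.1655, 0.1655, 0.1655]  mean=-1.7776  Neff=5.9985  idx=[0, 0, 1, 2, 4, 5]

N_eff = 5.9985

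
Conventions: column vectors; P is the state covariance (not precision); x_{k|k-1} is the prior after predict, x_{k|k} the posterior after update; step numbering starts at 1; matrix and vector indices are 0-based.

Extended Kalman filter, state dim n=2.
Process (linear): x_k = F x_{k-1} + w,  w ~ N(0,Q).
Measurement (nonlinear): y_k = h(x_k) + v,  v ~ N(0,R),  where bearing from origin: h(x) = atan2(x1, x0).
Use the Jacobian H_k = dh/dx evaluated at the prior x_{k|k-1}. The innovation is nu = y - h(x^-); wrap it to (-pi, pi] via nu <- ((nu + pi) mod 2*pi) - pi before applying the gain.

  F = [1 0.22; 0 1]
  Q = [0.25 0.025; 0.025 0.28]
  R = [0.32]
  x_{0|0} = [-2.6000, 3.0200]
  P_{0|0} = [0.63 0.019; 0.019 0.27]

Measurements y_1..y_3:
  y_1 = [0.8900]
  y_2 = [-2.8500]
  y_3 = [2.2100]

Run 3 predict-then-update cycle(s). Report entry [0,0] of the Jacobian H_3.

step 1: x^-=[-1.9356, 3.0200]  P^-=[0.9014 0.1034; 0.1034 0.5500]  H_jac=[-0.2347 -0.1504]  S=[0.3894]  K=[-0.5833; -0.2748]  nu=[-1.2508]  x^+=[-1.2061, 3.3637]  P^+=[0.7690 0.0410; 0.0410 0.5206]
step 2: x^-=[-0.4661, 3.3637]  P^-=[1.0622 0.1805; 0.1805 0.8006]  H_jac=[-0.2917 -0.0404]  S=[0.4159]  K=[-0.7624; -0.2044]  nu=[1.7247]  x^+=[-1.7810, 3.0112]  P^+=[0.8204 0.1157; 0.1157 0.7832]
step 3: x^-=[-1.1186, 3.0112]  P^-=[1.1592 0.3130; 0.3130 1.0632]  H_jac=[-0.2918 -0.1084]  S=[0.4510]  K=[-0.8253; -0.4581]  nu=[0.2835]  x^+=[-1.3526, 2.8813]  P^+=[0.8520 0.1425; 0.1425 0.9686]

H_jac[0,0] = -0.2918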